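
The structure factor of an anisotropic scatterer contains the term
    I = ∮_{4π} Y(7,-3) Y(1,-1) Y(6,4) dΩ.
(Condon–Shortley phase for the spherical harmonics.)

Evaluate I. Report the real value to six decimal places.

Rules hold: Σm=0, L=14 even, 6≤6≤8.
N = 15·3·13 = 585
Δ = 2!·12!·0!/15! = 1/1365
Racah Σ t=1..1: t=1:−1/518400 = -1/518400
⇒ 3j(7 1 6; 0 0 0)² = 7/195, sgn -1
Racah Σ t=0..0: t=0:+1/14515200 = 1/14515200
⇒ 3j(7 1 6; -3 -1 4)² = 2/455, sgn +1
4πI² = N·(3j₀)²·(3jₘ)² = 6/65
I = -1·√(0.0923077/4π) = -0.08570655

-0.085707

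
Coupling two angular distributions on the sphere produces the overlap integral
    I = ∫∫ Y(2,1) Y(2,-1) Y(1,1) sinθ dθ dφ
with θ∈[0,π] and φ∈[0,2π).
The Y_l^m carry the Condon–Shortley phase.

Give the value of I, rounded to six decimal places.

0.000000

m-sum = 1 − 1 + 1 = 1 ≠ 0 ⇒ I = 0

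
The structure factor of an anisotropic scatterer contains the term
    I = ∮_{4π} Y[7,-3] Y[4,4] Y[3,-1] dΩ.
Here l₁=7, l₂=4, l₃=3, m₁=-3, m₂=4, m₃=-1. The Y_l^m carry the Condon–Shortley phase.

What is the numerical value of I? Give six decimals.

-0.045200

Rules hold: Σm=0, L=14 even, 3≤3≤11.
N = 15·9·7 = 945
Δ = 8!·6!·0!/15! = 1/45045
Racah Σ t=4..4: t=4:+1/20736 = 1/20736
⇒ 3j(7 4 3; 0 0 0)² = 35/1287, sgn -1
Racah Σ t=8..8: t=8:+1/1935360 = 1/1935360
⇒ 3j(7 4 3; -3 4 -1)² = 1/1001, sgn +1
4πI² = N·(3j₀)²·(3jₘ)² = 525/20449
I = -1·√(0.0256736/4π) = -0.04520003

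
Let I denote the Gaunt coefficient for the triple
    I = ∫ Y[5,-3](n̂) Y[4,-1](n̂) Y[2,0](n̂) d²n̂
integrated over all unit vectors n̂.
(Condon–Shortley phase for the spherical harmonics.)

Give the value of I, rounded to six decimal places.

m-sum = -3 − 1 + 0 = -4 ≠ 0 ⇒ I = 0

0.000000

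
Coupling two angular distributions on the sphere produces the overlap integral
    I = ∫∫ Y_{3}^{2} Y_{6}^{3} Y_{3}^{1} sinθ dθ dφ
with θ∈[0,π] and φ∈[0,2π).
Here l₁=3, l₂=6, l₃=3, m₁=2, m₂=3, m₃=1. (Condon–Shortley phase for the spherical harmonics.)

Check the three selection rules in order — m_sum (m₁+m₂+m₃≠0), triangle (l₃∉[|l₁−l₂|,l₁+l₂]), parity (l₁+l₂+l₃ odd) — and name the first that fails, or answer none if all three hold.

m₁+m₂+m₃ = 2 + 3 + 1 = 6  ✗
triangle: |3−6|=3 ≤ l₃=3 ≤ 3+6=9
parity: l₁+l₂+l₃ = 12 is even

m_sum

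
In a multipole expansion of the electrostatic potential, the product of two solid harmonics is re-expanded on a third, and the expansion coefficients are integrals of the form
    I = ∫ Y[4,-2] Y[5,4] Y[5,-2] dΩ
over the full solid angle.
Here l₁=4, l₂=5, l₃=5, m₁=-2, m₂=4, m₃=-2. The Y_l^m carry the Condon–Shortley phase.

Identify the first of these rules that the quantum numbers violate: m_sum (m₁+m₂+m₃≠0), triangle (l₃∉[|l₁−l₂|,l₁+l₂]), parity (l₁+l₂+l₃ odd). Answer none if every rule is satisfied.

azimuthal sum: -2 + 4 − 2 = 0  ✓
1 ≤ 5 ≤ 9 (triangle on l)  ✓
L = 4 + 5 + 5 = 14 (even)  ✓

none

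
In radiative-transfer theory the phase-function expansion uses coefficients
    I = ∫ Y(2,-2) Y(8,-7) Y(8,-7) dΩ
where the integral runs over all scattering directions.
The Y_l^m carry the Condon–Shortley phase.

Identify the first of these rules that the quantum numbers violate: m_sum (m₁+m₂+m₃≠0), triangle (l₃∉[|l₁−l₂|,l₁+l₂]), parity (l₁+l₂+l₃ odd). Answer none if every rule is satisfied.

m₁+m₂+m₃ = -2 − 7 − 7 = -16  ✗
triangle: |2−8|=6 ≤ l₃=8 ≤ 2+8=10
parity: l₁+l₂+l₃ = 18 is even

m_sum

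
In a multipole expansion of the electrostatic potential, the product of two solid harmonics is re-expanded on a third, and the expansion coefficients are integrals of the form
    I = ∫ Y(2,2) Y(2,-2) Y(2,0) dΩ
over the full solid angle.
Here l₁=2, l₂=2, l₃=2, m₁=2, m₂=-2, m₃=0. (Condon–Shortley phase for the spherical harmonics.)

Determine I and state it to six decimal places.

m-sum 0 ✓  L=6 even ✓  0≤2≤4 ✓
Π(2lᵢ+1) = 5×5×5 = 125
triangle coeff Δ(2,2,2) = 1/630
Σ_t [0,2]: t=0:+1/8 t=1:−1/1 t=2:+1/8 = -3/4
(3j)²=2/35 [(2 2 2; 0 0 0)], sign=-1
Σ_t [0,0]: t=0:+1/8 = 1/8
(3j)²=2/35 [(2 2 2; 2 -2 0)], sign=+1
⇒ 4πI² = 20/49
I = (-1)√(20/49/(4π)) = -0.18022375

-0.180224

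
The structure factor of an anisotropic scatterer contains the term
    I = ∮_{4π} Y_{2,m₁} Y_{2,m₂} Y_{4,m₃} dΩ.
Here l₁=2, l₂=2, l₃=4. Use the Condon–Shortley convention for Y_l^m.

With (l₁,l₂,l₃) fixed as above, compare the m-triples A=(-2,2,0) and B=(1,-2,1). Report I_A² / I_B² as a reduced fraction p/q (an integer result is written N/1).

1/5

l's match ⇒ only the (l;m) 3-j factors differ between A and B.
A: triangle coeff Δ(2,2,4) = 1/630; Σ_t [0,0]: t=0:+1/576 = 1/576; (3j)²=1/630 [(2 2 4; -2 2 0)], sign=+1
B: triangle coeff Δ(2,2,4) = 1/630; Σ_t [0,0]: t=0:+1/144 = 1/144; (3j)²=1/126 [(2 2 4; 1 -2 1)], sign=-1
I_A²/I_B² = (1/630)/(1/126) = 1/5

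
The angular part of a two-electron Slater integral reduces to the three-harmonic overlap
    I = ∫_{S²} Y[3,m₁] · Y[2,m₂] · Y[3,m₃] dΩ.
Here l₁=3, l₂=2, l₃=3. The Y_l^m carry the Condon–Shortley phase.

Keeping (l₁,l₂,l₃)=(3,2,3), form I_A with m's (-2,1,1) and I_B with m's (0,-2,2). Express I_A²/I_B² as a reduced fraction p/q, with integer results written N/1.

3/4

Same 3,2,3: normalisation and zero-m 3j drop out of the ratio.
A: Δ: 2! 4! 2! / 9! → 1/3780; sum: t=1:−1/48 t=2:+1/12 = 1/16; 3j²(3 2 3; -2 1 1) = Δ·Π!·Σ² = 1/28  (sign +1)
B: Δ: 2! 4! 2! / 9! → 1/3780; sum: t=0:+1/24 = 1/24; 3j²(3 2 3; 0 -2 2) = Δ·Π!·Σ² = 1/21  (sign -1)
I_A²/I_B² = (1/28)/(1/21) = 3/4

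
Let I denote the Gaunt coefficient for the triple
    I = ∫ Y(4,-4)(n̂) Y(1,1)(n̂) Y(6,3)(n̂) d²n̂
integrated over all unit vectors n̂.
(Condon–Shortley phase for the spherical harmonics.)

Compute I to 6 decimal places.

|4−1|≤6≤4+1 violated ⇒ I = 0

0.000000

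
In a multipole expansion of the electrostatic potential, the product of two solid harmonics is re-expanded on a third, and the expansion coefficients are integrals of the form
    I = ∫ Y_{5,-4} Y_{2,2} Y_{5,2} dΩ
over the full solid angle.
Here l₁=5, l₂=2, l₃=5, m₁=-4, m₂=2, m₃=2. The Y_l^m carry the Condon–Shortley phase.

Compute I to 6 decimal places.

-0.137240

Rules hold: Σm=0, L=12 even, 3≤5≤7.
N = 11·5·11 = 605
Δ = 2!·8!·2!/13! = 1/38610
Racah Σ t=0..2: t=0:+1/2880 t=1:−1/576 t=2:+1/2880 = -1/960
⇒ 3j(5 2 5; 0 0 0)² = 10/429, sgn +1
Racah Σ t=2..2: t=2:+1/20160 = 1/20160
⇒ 3j(5 2 5; -4 2 2)² = 12/715, sgn -1
4πI² = N·(3j₀)²·(3jₘ)² = 40/169
I = -1·√(0.236686/4π) = -0.13724032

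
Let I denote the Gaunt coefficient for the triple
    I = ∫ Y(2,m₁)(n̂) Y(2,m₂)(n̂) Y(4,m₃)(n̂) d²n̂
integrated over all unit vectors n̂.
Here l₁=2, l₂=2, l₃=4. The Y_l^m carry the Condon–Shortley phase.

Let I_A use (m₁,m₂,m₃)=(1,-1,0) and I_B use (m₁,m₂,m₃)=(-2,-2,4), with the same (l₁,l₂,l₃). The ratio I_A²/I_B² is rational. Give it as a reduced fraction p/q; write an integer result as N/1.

Same 2,2,4: normalisation and zero-m 3j drop out of the ratio.
A: Δ: 0! 4! 4! / 9! → 1/630; sum: t=0:+1/36 = 1/36; 3j²(2 2 4; 1 -1 0) = Δ·Π!·Σ² = 8/315  (sign +1)
B: Δ: 0! 4! 4! / 9! → 1/630; sum: t=0:+1/576 = 1/576; 3j²(2 2 4; -2 -2 4) = Δ·Π!·Σ² = 1/9  (sign +1)
I_A²/I_B² = (8/315)/(1/9) = 8/35

8/35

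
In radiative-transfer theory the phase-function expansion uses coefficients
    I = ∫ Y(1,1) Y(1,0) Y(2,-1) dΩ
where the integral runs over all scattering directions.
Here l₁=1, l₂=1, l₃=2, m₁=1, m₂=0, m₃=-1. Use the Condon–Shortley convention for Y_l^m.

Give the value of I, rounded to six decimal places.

Checks pass: Σm=0; 4 even; l₃=2∈[0,2].
(2·1+1)(2·1+1)(2·2+1) = 45
Δ: 0! 2! 2! / 5! → 1/30
sum: t=0:+1/1 = 1/1
3j²(1 1 2; 0 0 0) = Δ·Π!·Σ² = 2/15  (sign +1)
sum: t=0:+1/2 = 1/2
3j²(1 1 2; 1 0 -1) = Δ·Π!·Σ² = 1/10  (sign -1)
combine: 4πI² = 45·2/15·1/10 = 3/5
take √, sign -1: I = -0.21850969

-0.218510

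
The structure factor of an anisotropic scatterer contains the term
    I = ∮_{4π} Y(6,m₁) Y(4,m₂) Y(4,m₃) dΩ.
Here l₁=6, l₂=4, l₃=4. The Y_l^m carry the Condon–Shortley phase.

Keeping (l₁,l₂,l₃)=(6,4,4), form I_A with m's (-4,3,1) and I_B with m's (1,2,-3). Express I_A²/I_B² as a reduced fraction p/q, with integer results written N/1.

Shared (l₁,l₂,l₃)=(6,4,4): N and (l;000)² cancel in I_A²/I_B².
A: Δ = 6!·6!·2!/15! = 1/1261260; Racah Σ t=5..6: t=5:−1/28800 t=6:+1/34560 = -1/172800; ⇒ 3j(6 4 4; -4 3 1)² = 1/1430, sgn +1
B: Δ = 6!·6!·2!/15! = 1/1261260; Racah Σ t=4..5: t=4:+1/11520 t=5:−1/86400 = 13/172800; ⇒ 3j(6 4 4; 1 2 -3)² = 13/660, sgn -1
I_A²/I_B² = (1/1430)/(13/660) = 6/169

6/169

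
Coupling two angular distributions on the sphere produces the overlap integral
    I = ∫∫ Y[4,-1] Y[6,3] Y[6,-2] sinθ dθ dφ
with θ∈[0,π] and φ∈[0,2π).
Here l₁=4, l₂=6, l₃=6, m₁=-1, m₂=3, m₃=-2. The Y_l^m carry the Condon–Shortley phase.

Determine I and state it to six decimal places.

m-sum 0 ✓  L=16 even ✓  2≤6≤10 ✓
Π(2lᵢ+1) = 9×13×13 = 1521
triangle coeff Δ(4,6,6) = 1/15315300
Σ_t [0,4]: t=0:+1/829440 t=1:−1/25920 t=2:+1/9216 t=3:−1/25920 t=4:+1/829440 = 7/207360
(3j)²=28/2431 [(4 6 6; 0 0 0)], sign=+1
Σ_t [1,4]: t=1:−1/5806080 t=2:+1/120960 t=3:−1/34560 t=4:+1/103680 = -13/1161216
(3j)²=65/5236 [(4 6 6; -1 3 -2)], sign=-1
⇒ 4πI² = 7605/34969
I = (-1)√(7605/34969/(4π)) = -0.13155370

-0.131554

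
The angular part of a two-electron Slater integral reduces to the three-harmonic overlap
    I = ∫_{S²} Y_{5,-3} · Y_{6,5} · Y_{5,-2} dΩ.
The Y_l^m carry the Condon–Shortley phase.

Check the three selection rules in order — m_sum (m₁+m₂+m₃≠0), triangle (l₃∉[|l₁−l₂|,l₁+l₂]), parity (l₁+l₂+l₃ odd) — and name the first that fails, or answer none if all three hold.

none

Σmᵢ = 0  ✓
l₃∈[|l₁−l₂|,l₁+l₂]=[1,11], have l₃=5  ✓
Σlᵢ = 16 ⇒ even  ✓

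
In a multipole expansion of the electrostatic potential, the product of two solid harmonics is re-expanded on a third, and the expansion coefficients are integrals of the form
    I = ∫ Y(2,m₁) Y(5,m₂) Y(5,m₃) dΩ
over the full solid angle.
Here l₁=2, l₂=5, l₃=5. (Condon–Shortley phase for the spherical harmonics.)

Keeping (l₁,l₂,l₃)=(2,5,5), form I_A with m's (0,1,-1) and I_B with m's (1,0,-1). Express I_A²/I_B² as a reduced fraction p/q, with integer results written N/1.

81/5

Same 2,5,5: normalisation and zero-m 3j drop out of the ratio.
A: Δ: 2! 2! 8! / 13! → 1/38610; sum: t=0:+1/5760 t=1:−1/720 t=2:+1/2304 = -1/1280; 3j²(2 5 5; 0 1 -1) = Δ·Π!·Σ² = 27/1430  (sign -1)
B: Δ: 2! 2! 8! / 13! → 1/38610; sum: t=0:+1/1440 t=1:−1/1152 = -1/5760; 3j²(2 5 5; 1 0 -1) = Δ·Π!·Σ² = 1/858  (sign -1)
I_A²/I_B² = (27/1430)/(1/858) = 81/5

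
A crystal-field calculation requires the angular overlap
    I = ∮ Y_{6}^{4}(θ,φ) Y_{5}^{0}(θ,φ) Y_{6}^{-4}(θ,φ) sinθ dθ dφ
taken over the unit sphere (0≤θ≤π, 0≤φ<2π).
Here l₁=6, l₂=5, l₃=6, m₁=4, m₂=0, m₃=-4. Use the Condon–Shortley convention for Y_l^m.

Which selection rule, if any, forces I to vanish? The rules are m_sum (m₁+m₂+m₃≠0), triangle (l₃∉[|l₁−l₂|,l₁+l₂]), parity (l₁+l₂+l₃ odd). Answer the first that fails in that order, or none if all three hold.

m₁+m₂+m₃ = 4 + 0 − 4 = 0  ✓
triangle: |6−5|=1 ≤ l₃=6 ≤ 6+5=11  ✓
parity: l₁+l₂+l₃ = 17 is odd  ✗

parity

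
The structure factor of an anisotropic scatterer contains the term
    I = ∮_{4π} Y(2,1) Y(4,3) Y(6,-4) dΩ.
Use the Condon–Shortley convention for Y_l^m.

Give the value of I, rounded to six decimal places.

Checks pass: Σm=0; 12 even; l₃=6∈[2,6].
(2·2+1)(2·4+1)(2·6+1) = 585
Δ: 0! 4! 8! / 13! → 1/6435
sum: t=0:+1/2304 = 1/2304
3j²(2 4 6; 0 0 0) = Δ·Π!·Σ² = 5/143  (sign +1)
sum: t=0:+1/30240 = 1/30240
3j²(2 4 6; 1 3 -4) = Δ·Π!·Σ² = 16/429  (sign +1)
combine: 4πI² = 585·5/143·16/429 = 1200/1573
take √, sign +1: I = 0.24638901

0.246389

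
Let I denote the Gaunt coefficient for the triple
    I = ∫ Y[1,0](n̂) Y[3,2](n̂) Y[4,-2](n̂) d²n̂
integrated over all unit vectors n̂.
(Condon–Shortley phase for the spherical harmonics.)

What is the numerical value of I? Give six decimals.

Rules hold: Σm=0, L=8 even, 2≤4≤4.
N = 3·7·9 = 189
Δ = 0!·2!·6!/9! = 1/252
Racah Σ t=0..0: t=0:+1/36 = 1/36
⇒ 3j(1 3 4; 0 0 0)² = 4/63, sgn +1
Racah Σ t=0..0: t=0:+1/120 = 1/120
⇒ 3j(1 3 4; 0 2 -2)² = 1/21, sgn +1
4πI² = N·(3j₀)²·(3jₘ)² = 4/7
I = +1·√(0.571429/4π) = 0.21324362

0.213244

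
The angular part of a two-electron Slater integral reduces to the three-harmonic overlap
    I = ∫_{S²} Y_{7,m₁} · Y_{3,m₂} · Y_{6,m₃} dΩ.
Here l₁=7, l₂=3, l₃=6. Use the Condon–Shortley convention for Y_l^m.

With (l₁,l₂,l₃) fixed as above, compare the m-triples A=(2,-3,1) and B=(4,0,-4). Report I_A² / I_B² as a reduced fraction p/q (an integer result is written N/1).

6615/1408

Shared (l₁,l₂,l₃)=(7,3,6): N and (l;000)² cancel in I_A²/I_B².
A: Δ = 4!·10!·2!/17! = 1/2042040; Racah Σ t=0..0: t=0:+1/691200 = 1/691200; ⇒ 3j(7 3 6; 2 -3 1)² = 189/9724, sgn -1
B: Δ = 4!·10!·2!/17! = 1/2042040; Racah Σ t=1..3: t=1:−1/967680 t=2:+1/1451520 t=3:−1/43545600 = -1/2721600; ⇒ 3j(7 3 6; 4 0 -4)² = 32/7735, sgn -1
I_A²/I_B² = (189/9724)/(32/7735) = 6615/1408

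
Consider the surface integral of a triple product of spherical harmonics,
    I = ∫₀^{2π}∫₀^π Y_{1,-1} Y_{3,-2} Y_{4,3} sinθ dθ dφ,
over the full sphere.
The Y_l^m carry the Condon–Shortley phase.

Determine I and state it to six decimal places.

-0.282095

Rules hold: Σm=0, L=8 even, 2≤4≤4.
N = 3·7·9 = 189
Δ = 0!·2!·6!/9! = 1/252
Racah Σ t=0..0: t=0:+1/36 = 1/36
⇒ 3j(1 3 4; 0 0 0)² = 4/63, sgn +1
Racah Σ t=0..0: t=0:+1/240 = 1/240
⇒ 3j(1 3 4; -1 -2 3)² = 1/12, sgn -1
4πI² = N·(3j₀)²·(3jₘ)² = 1/1
I = -1·√(1/4π) = -0.28209479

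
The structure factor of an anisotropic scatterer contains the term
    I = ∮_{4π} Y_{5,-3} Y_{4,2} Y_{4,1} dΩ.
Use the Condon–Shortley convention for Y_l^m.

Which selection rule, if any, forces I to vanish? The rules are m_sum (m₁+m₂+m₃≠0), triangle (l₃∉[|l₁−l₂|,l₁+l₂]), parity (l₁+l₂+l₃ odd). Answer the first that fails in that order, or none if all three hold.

Σmᵢ = 0  ✓
l₃∈[|l₁−l₂|,l₁+l₂]=[1,9], have l₃=4  ✓
Σlᵢ = 13 ⇒ odd  ✗

parity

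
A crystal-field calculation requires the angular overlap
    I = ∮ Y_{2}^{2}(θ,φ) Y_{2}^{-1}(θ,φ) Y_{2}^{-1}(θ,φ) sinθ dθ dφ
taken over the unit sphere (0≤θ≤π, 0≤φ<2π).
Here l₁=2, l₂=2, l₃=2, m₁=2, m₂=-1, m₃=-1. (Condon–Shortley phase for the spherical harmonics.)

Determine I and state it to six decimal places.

Rules hold: Σm=0, L=6 even, 0≤2≤4.
N = 5·5·5 = 125
Δ = 2!·2!·2!/7! = 1/630
Racah Σ t=0..2: t=0:+1/8 t=1:−1/1 t=2:+1/8 = -3/4
⇒ 3j(2 2 2; 0 0 0)² = 2/35, sgn -1
Racah Σ t=0..0: t=0:+1/4 = 1/4
⇒ 3j(2 2 2; 2 -1 -1)² = 3/35, sgn -1
4πI² = N·(3j₀)²·(3jₘ)² = 30/49
I = +1·√(0.612245/4π) = 0.22072812

0.220728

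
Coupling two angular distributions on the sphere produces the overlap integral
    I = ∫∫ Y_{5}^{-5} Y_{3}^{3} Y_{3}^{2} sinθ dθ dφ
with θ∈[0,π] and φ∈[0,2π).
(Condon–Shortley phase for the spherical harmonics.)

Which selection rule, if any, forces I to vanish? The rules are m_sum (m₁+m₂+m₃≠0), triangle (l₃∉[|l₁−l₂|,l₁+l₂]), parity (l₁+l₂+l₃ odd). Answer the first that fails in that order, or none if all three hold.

Σmᵢ = 0  ✓
l₃∈[|l₁−l₂|,l₁+l₂]=[2,8], have l₃=3  ✓
Σlᵢ = 11 ⇒ odd  ✗

parity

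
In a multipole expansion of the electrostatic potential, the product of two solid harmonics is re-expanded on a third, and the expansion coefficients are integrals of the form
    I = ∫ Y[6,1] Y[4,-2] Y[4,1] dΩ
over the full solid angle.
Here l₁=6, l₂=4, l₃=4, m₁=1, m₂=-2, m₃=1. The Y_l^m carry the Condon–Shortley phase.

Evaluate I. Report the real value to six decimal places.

m-sum 0 ✓  L=14 even ✓  2≤4≤10 ✓
Π(2lᵢ+1) = 13×9×9 = 1053
triangle coeff Δ(6,4,4) = 1/1261260
Σ_t [2,4]: t=2:+1/4608 t=3:−1/1296 t=4:+1/4608 = -7/20736
(3j)²=20/1287 [(6 4 4; 0 0 0)], sign=-1
Σ_t [0,2]: t=0:+1/172800 t=1:−1/5760 t=2:+1/3456 = 7/57600
(3j)²=21/2860 [(6 4 4; 1 -2 1)], sign=-1
⇒ 4πI² = 189/1573
I = (+1)√(189/1573/(4π)) = 0.09778261

0.097783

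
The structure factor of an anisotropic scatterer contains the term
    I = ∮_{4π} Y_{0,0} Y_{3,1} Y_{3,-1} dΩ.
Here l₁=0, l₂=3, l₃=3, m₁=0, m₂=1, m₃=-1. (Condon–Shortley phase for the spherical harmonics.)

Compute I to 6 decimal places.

m-sum 0 ✓  L=6 even ✓  3≤3≤3 ✓
Π(2lᵢ+1) = 1×7×7 = 49
triangle coeff Δ(0,3,3) = 1/7
Σ_t [0,0]: t=0:+1/36 = 1/36
(3j)²=1/7 [(0 3 3; 0 0 0)], sign=-1
Σ_t [0,0]: t=0:+1/48 = 1/48
(3j)²=1/7 [(0 3 3; 0 1 -1)], sign=+1
⇒ 4πI² = 1/1
I = (-1)√(1/1/(4π)) = -0.28209479

-0.282095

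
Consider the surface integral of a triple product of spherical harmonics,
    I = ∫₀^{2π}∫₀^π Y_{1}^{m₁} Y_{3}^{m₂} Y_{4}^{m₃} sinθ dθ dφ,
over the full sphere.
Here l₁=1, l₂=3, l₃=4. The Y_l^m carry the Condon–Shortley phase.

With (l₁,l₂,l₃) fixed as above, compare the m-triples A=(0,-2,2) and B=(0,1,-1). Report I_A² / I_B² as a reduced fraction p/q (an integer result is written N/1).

4/5

Same 1,3,4: normalisation and zero-m 3j drop out of the ratio.
A: Δ: 0! 2! 6! / 9! → 1/252; sum: t=0:+1/120 = 1/120; 3j²(1 3 4; 0 -2 2) = Δ·Π!·Σ² = 1/21  (sign +1)
B: Δ: 0! 2! 6! / 9! → 1/252; sum: t=0:+1/48 = 1/48; 3j²(1 3 4; 0 1 -1) = Δ·Π!·Σ² = 5/84  (sign -1)
I_A²/I_B² = (1/21)/(5/84) = 4/5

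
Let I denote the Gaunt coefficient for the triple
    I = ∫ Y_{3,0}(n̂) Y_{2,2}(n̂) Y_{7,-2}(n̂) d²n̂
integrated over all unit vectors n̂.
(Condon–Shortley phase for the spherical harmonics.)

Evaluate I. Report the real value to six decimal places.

l₃=7 ∉ [1,5] — triangle fails ⇒ I = 0

0.000000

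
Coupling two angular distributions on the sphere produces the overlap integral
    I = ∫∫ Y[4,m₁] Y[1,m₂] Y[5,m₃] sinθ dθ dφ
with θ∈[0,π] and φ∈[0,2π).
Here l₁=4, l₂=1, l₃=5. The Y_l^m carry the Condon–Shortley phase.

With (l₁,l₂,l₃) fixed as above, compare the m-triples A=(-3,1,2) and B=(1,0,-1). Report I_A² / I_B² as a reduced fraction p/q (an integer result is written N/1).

Shared (l₁,l₂,l₃)=(4,1,5): N and (l;000)² cancel in I_A²/I_B².
A: Δ = 0!·8!·2!/11! = 1/495; Racah Σ t=0..0: t=0:+1/10080 = 1/10080; ⇒ 3j(4 1 5; -3 1 2)² = 1/165, sgn -1
B: Δ = 0!·8!·2!/11! = 1/495; Racah Σ t=0..0: t=0:+1/720 = 1/720; ⇒ 3j(4 1 5; 1 0 -1)² = 8/165, sgn +1
I_A²/I_B² = (1/165)/(8/165) = 1/8

1/8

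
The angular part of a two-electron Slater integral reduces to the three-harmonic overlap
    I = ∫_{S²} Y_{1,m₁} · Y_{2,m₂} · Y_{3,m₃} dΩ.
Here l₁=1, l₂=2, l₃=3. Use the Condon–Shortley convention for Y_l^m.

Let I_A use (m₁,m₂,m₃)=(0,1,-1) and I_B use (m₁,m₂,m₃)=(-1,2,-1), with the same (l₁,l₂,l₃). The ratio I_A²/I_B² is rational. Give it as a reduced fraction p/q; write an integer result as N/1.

8/1

Same 1,2,3: normalisation and zero-m 3j drop out of the ratio.
A: Δ: 0! 2! 4! / 7! → 1/105; sum: t=0:+1/6 = 1/6; 3j²(1 2 3; 0 1 -1) = Δ·Π!·Σ² = 8/105  (sign +1)
B: Δ: 0! 2! 4! / 7! → 1/105; sum: t=0:+1/48 = 1/48; 3j²(1 2 3; -1 2 -1) = Δ·Π!·Σ² = 1/105  (sign +1)
I_A²/I_B² = (8/105)/(1/105) = 8/1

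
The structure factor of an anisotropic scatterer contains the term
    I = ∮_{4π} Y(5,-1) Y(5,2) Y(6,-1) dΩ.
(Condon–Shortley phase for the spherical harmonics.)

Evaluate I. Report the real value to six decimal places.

0.120248

Checks pass: Σm=0; 16 even; l₃=6∈[0,10].
(2·5+1)(2·5+1)(2·6+1) = 1573
Δ: 4! 6! 6! / 17! → 1/28588560
sum: t=0:+1/345600 t=1:−1/13824 t=2:+1/5184 t=3:−1/13824 t=4:+1/345600 = 7/129600
3j²(5 5 6; 0 0 0) = Δ·Π!·Σ² = 80/7293  (sign +1)
sum: t=1:−1/518400 t=2:+1/23040 t=3:−1/10368 t=4:+1/41472 = -1/32400
3j²(5 5 6; -1 2 -1) = Δ·Π!·Σ² = 128/12155  (sign +1)
combine: 4πI² = 1573·80/7293·128/12155 = 2048/11271
take √, sign +1: I = 0.12024827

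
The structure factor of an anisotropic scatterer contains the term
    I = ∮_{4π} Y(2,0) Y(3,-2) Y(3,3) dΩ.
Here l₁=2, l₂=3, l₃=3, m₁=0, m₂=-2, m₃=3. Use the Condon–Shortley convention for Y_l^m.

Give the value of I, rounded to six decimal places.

0.000000

0 − 2 + 3 = 1 ≠ 0: azimuthal integral kills it; I = 0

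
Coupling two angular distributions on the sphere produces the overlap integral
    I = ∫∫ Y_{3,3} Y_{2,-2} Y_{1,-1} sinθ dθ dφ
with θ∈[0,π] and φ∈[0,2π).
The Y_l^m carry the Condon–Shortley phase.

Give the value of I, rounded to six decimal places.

m-sum 0 ✓  L=6 even ✓  1≤1≤5 ✓
Π(2lᵢ+1) = 7×5×3 = 105
triangle coeff Δ(3,2,1) = 1/105
Σ_t [2,2]: t=2:+1/4 = 1/4
(3j)²=3/35 [(3 2 1; 0 0 0)], sign=-1
Σ_t [0,0]: t=0:+1/48 = 1/48
(3j)²=1/7 [(3 2 1; 3 -2 -1)], sign=+1
⇒ 4πI² = 9/7
I = (-1)√(9/7/(4π)) = -0.31986543

-0.319865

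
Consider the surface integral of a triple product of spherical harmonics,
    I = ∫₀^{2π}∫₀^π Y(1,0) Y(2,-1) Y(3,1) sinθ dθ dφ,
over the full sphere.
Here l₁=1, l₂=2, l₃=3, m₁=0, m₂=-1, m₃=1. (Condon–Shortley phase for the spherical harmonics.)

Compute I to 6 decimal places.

Rules hold: Σm=0, L=6 even, 1≤3≤3.
N = 3·5·7 = 105
Δ = 0!·2!·4!/7! = 1/105
Racah Σ t=0..0: t=0:+1/4 = 1/4
⇒ 3j(1 2 3; 0 0 0)² = 3/35, sgn -1
Racah Σ t=0..0: t=0:+1/6 = 1/6
⇒ 3j(1 2 3; 0 -1 1)² = 8/105, sgn +1
4πI² = N·(3j₀)²·(3jₘ)² = 24/35
I = -1·√(0.685714/4π) = -0.23359668

-0.233597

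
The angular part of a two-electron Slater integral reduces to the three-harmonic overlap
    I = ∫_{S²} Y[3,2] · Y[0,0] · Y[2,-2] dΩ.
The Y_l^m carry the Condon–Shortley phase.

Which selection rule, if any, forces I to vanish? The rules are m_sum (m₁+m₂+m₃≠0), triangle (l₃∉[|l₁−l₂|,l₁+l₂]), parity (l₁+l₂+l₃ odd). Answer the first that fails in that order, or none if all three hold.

triangle

Σmᵢ = 0  ✓
l₃∈[|l₁−l₂|,l₁+l₂]=[3,3], have l₃=2  ✗
Σlᵢ = 5 ⇒ odd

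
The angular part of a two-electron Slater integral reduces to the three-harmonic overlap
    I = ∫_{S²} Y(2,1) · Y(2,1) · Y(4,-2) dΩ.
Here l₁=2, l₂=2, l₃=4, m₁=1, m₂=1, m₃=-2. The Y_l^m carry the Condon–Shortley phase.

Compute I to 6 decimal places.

m-sum 0 ✓  L=8 even ✓  0≤4≤4 ✓
Π(2lᵢ+1) = 5×5×9 = 225
triangle coeff Δ(2,2,4) = 1/630
Σ_t [0,0]: t=0:+1/16 = 1/16
(3j)²=2/35 [(2 2 4; 0 0 0)], sign=+1
Σ_t [0,0]: t=0:+1/36 = 1/36
(3j)²=4/63 [(2 2 4; 1 1 -2)], sign=+1
⇒ 4πI² = 40/49
I = (+1)√(40/49/(4π)) = 0.25487487

0.254875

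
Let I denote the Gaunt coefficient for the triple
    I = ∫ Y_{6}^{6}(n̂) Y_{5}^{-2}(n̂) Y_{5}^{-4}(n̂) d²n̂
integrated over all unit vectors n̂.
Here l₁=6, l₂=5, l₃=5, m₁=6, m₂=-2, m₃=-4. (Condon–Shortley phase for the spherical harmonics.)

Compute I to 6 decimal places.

-0.161540

Checks pass: Σm=0; 16 even; l₃=5∈[1,11].
(2·6+1)(2·5+1)(2·5+1) = 1573
Δ: 6! 6! 4! / 17! → 1/28588560
sum: t=1:−1/345600 t=2:+1/13824 t=3:−1/5184 t=4:+1/13824 t=5:−1/345600 = -7/129600
3j²(6 5 5; 0 0 0) = Δ·Π!·Σ² = 80/7293  (sign +1)
sum: t=0:+1/3110400 = 1/3110400
3j²(6 5 5; 6 -2 -4) = Δ·Π!·Σ² = 21/1105  (sign -1)
combine: 4πI² = 1573·80/7293·21/1105 = 1232/3757
take √, sign -1: I = -0.16153991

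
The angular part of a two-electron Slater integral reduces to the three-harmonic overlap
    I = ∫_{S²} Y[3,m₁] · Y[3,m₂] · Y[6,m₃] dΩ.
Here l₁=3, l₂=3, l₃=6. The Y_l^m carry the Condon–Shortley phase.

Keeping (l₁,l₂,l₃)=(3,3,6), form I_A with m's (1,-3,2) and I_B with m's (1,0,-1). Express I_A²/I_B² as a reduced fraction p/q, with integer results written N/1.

2/25

Same 3,3,6: normalisation and zero-m 3j drop out of the ratio.
A: Δ: 0! 6! 6! / 13! → 1/12012; sum: t=0:+1/34560 = 1/34560; 3j²(3 3 6; 1 -3 2) = Δ·Π!·Σ² = 1/429  (sign +1)
B: Δ: 0! 6! 6! / 13! → 1/12012; sum: t=0:+1/1728 = 1/1728; 3j²(3 3 6; 1 0 -1) = Δ·Π!·Σ² = 25/858  (sign -1)
I_A²/I_B² = (1/429)/(25/858) = 2/25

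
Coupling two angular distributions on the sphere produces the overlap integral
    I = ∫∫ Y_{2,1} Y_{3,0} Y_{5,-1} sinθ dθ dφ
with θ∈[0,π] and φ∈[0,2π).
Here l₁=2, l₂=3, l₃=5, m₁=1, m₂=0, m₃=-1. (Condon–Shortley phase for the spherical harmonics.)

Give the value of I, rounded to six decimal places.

m-sum 0 ✓  L=10 even ✓  1≤5≤5 ✓
Π(2lᵢ+1) = 5×7×11 = 385
triangle coeff Δ(2,3,5) = 1/2310
Σ_t [0,0]: t=0:+1/144 = 1/144
(3j)²=10/231 [(2 3 5; 0 0 0)], sign=-1
Σ_t [0,0]: t=0:+1/216 = 1/216
(3j)²=8/231 [(2 3 5; 1 0 -1)], sign=+1
⇒ 4πI² = 400/693
I = (-1)√(400/693/(4π)) = -0.21431790

-0.214318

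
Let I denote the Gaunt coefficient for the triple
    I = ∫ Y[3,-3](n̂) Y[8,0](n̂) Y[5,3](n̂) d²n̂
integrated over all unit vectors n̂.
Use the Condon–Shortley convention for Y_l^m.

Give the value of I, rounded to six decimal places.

Rules hold: Σm=0, L=16 even, 5≤5≤11.
N = 7·17·11 = 1309
Δ = 6!·0!·10!/17! = 1/136136
Racah Σ t=3..3: t=3:−1/518400 = -1/518400
⇒ 3j(3 8 5; 0 0 0)² = 56/2431, sgn +1
Racah Σ t=6..6: t=6:+1/58060800 = 1/58060800
⇒ 3j(3 8 5; -3 0 3)² = 1/4862, sgn +1
4πI² = N·(3j₀)²·(3jₘ)² = 196/31603
I = +1·√(0.00620194/4π) = 0.02221565

0.022216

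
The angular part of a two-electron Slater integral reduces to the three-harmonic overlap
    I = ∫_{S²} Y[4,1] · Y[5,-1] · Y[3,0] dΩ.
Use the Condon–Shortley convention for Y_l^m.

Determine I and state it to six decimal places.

Rules hold: Σm=0, L=12 even, 1≤3≤9.
N = 9·11·7 = 693
Δ = 6!·2!·4!/13! = 1/180180
Racah Σ t=2..4: t=2:+1/576 t=3:−1/144 t=4:+1/576 = -1/288
⇒ 3j(4 5 3; 0 0 0)² = 20/1001, sgn +1
Racah Σ t=1..3: t=1:−1/1440 t=2:+1/192 t=3:−1/432 = 19/8640
⇒ 3j(4 5 3; 1 -1 0)² = 361/30030, sgn -1
4πI² = N·(3j₀)²·(3jₘ)² = 2166/13013
I = -1·√(0.166449/4π) = -0.11508947

-0.115089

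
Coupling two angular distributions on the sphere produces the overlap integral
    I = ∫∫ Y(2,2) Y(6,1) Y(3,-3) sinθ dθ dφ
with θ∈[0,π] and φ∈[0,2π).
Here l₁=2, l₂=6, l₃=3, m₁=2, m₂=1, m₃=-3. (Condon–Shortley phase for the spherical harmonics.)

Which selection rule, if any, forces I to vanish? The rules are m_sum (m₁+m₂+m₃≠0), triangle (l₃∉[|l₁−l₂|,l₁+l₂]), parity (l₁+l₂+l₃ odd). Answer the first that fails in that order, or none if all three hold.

triangle

Σmᵢ = 0  ✓
l₃∈[|l₁−l₂|,l₁+l₂]=[4,8], have l₃=3  ✗
Σlᵢ = 11 ⇒ odd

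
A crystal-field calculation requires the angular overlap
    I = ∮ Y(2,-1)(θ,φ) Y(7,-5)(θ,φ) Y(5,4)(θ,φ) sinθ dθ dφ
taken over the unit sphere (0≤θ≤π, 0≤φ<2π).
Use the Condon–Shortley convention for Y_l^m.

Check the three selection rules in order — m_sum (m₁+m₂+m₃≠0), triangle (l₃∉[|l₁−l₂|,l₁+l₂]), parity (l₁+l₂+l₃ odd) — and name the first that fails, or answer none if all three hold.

m_sum

Σmᵢ = -2  ✗
l₃∈[|l₁−l₂|,l₁+l₂]=[5,9], have l₃=5
Σlᵢ = 14 ⇒ even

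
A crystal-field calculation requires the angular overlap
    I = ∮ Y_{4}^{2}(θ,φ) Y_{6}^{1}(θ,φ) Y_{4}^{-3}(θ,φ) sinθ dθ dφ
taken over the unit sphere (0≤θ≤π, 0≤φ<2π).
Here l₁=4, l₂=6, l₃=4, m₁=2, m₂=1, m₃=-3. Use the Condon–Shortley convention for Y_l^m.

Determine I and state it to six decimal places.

0.160153

Rules hold: Σm=0, L=14 even, 2≤4≤10.
N = 9·13·9 = 1053
Δ = 6!·2!·6!/15! = 1/1261260
Racah Σ t=2..4: t=2:+1/4608 t=3:−1/1296 t=4:+1/4608 = -7/20736
⇒ 3j(4 6 4; 0 0 0)² = 20/1287, sgn -1
Racah Σ t=1..2: t=1:−1/86400 t=2:+1/11520 = 13/172800
⇒ 3j(4 6 4; 2 1 -3)² = 13/660, sgn -1
4πI² = N·(3j₀)²·(3jₘ)² = 39/121
I = +1·√(0.322314/4π) = 0.16015286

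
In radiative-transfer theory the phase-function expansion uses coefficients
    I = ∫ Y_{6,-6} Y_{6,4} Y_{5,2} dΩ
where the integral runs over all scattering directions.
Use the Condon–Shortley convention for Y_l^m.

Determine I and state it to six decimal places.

Σlᵢ=17 odd — θ-integrand is odd under cosθ→−cosθ; I=0

0.000000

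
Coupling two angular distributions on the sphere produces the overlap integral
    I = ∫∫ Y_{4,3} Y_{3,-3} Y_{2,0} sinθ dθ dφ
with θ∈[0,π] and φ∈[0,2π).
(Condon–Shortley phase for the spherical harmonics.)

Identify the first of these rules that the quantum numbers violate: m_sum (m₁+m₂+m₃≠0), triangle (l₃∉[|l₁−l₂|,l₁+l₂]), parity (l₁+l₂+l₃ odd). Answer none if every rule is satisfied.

parity

azimuthal sum: 3 − 3 + 0 = 0  ✓
1 ≤ 2 ≤ 7 (triangle on l)  ✓
L = 4 + 3 + 2 = 9 (odd)  ✗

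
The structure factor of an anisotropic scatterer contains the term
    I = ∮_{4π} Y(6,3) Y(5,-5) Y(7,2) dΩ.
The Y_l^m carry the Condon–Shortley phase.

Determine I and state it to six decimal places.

0.140567

m-sum 0 ✓  L=18 even ✓  1≤7≤11 ✓
Π(2lᵢ+1) = 13×11×15 = 2145
triangle coeff Δ(6,5,7) = 1/174594420
Σ_t [0,4]: t=0:+1/4147200 t=1:−1/207360 t=2:+1/82944 t=3:−1/207360 t=4:+1/4147200 = 1/345600
(3j)²=420/46189 [(6 5 7; 0 0 0)], sign=-1
Σ_t [0,0]: t=0:+1/12441600 = 1/12441600
(3j)²=588/46189 [(6 5 7; 3 -5 2)], sign=-1
⇒ 4πI² = 3704400/14919047
I = (+1)√(3704400/14919047/(4π)) = 0.14056703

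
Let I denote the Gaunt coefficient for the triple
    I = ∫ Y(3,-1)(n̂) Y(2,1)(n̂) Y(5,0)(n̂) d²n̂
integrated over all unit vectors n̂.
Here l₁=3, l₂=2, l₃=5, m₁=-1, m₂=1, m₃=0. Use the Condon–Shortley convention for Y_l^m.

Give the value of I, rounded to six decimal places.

m-sum 0 ✓  L=10 even ✓  1≤5≤5 ✓
Π(2lᵢ+1) = 7×5×11 = 385
triangle coeff Δ(3,2,5) = 1/2310
Σ_t [0,0]: t=0:+1/144 = 1/144
(3j)²=10/231 [(3 2 5; 0 0 0)], sign=-1
Σ_t [0,0]: t=0:+1/288 = 1/288
(3j)²=5/231 [(3 2 5; -1 1 0)], sign=-1
⇒ 4πI² = 250/693
I = (+1)√(250/693/(4π)) = 0.16943318

0.169433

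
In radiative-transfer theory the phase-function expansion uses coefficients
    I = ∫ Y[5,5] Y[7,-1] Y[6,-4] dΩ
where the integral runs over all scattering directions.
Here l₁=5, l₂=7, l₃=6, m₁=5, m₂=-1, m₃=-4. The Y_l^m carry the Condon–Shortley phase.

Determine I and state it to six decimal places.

-0.104772

Checks pass: Σm=0; 18 even; l₃=6∈[2,12].
(2·5+1)(2·7+1)(2·6+1) = 2145
Δ: 6! 4! 8! / 19! → 1/174594420
sum: t=1:−1/4147200 t=2:+1/207360 t=3:−1/82944 t=4:+1/207360 t=5:−1/4147200 = -1/345600
3j²(5 7 6; 0 0 0) = Δ·Π!·Σ² = 420/46189  (sign -1)
sum: t=0:+1/24883200 = 1/24883200
3j²(5 7 6; 5 -1 -4) = Δ·Π!·Σ² = 980/138567  (sign +1)
combine: 4πI² = 2145·420/46189·980/138567 = 2058000/14919047
take √, sign -1: I = -0.10477248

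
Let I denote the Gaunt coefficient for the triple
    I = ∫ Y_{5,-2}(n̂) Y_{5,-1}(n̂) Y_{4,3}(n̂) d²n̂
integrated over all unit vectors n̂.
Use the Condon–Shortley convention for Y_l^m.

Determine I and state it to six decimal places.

Rules hold: Σm=0, L=14 even, 0≤4≤10.
N = 11·11·9 = 1089
Δ = 6!·4!·4!/15! = 1/3153150
Racah Σ t=1..5: t=1:−1/69120 t=2:+1/1728 t=3:−1/576 t=4:+1/1728 t=5:−1/69120 = -7/11520
⇒ 3j(5 5 4; 0 0 0)² = 2/143, sgn -1
Racah Σ t=3..4: t=3:−1/5184 t=4:+1/6912 = -1/20736
⇒ 3j(5 5 4; -2 -1 3)² = 5/2574, sgn +1
4πI² = N·(3j₀)²·(3jₘ)² = 5/169
I = -1·√(0.0295858/4π) = -0.04852178

-0.048522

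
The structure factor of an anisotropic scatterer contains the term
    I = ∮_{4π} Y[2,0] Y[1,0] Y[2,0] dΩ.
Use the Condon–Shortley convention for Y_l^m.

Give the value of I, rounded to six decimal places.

0.000000

Σlᵢ=5 odd — θ-integrand is odd under cosθ→−cosθ; I=0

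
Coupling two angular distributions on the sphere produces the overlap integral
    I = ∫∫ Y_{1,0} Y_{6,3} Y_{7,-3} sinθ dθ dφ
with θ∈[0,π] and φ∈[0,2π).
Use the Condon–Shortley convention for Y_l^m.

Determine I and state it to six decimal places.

m-sum 0 ✓  L=14 even ✓  5≤7≤7 ✓
Π(2lᵢ+1) = 3×13×15 = 585
triangle coeff Δ(1,6,7) = 1/1365
Σ_t [0,0]: t=0:+1/518400 = 1/518400
(3j)²=7/195 [(1 6 7; 0 0 0)], sign=-1
Σ_t [0,0]: t=0:+1/2177280 = 1/2177280
(3j)²=8/273 [(1 6 7; 0 3 -3)], sign=+1
⇒ 4πI² = 8/13
I = (-1)√(8/13/(4π)) = -0.22129336

-0.221293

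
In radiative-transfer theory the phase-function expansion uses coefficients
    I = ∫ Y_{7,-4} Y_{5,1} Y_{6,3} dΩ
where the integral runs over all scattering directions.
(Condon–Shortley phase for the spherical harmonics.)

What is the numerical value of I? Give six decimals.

0.009749

Checks pass: Σm=0; 18 even; l₃=6∈[2,12].
(2·7+1)(2·5+1)(2·6+1) = 2145
Δ: 6! 8! 4! / 19! → 1/174594420
sum: t=1:−1/4147200 t=2:+1/207360 t=3:−1/82944 t=4:+1/207360 t=5:−1/4147200 = -1/345600
3j²(7 5 6; 0 0 0) = Δ·Π!·Σ² = 420/46189  (sign -1)
sum: t=3:−1/8709120 t=4:+1/967680 t=5:−1/1036800 t=6:+1/12441600 = 1/29030400
3j²(7 5 6; -4 1 3) = Δ·Π!·Σ² = 9/146965  (sign -1)
combine: 4πI² = 2145·420/46189·9/146965 = 1620/1356277
take √, sign +1: I = 0.00974941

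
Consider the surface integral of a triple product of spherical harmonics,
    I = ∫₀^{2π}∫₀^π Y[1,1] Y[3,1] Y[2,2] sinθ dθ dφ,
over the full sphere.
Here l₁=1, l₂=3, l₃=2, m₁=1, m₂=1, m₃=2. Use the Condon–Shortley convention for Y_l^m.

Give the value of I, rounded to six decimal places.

m-sum = 1 + 1 + 2 = 4 ≠ 0 ⇒ I = 0

0.000000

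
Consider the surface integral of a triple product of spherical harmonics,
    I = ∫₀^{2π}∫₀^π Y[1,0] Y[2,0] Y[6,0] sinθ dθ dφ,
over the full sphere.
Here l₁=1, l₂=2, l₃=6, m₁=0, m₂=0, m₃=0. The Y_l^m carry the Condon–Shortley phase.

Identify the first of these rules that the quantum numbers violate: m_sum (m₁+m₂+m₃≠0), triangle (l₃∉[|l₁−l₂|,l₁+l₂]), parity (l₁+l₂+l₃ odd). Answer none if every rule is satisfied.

azimuthal sum: 0 + 0 + 0 = 0  ✓
1 ≤ 6 ≤ 3 (triangle on l)  ✗
L = 1 + 2 + 6 = 9 (odd)

triangle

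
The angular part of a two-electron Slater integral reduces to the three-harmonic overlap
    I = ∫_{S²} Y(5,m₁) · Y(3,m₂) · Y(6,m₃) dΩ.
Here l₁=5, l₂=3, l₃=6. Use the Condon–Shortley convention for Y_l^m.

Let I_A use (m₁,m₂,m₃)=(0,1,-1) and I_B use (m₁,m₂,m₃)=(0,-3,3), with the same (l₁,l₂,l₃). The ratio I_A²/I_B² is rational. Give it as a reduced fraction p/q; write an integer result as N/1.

1/6

l's match ⇒ only the (l;m) 3-j factors differ between A and B.
A: triangle coeff Δ(5,3,6) = 1/675675; Σ_t [0,2]: t=0:+1/34560 t=1:−1/3456 t=2:+1/5760 = -1/11520; (3j)²=2/429 [(5 3 6; 0 1 -1)], sign=+1
B: triangle coeff Δ(5,3,6) = 1/675675; Σ_t [0,0]: t=0:+1/34560 = 1/34560; (3j)²=4/143 [(5 3 6; 0 -3 3)], sign=-1
I_A²/I_B² = (2/429)/(4/143) = 1/6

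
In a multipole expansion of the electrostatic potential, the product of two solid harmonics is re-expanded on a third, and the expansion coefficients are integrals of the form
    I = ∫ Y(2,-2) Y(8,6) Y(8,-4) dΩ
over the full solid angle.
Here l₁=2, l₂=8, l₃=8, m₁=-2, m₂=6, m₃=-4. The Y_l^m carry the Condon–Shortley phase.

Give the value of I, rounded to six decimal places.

Checks pass: Σm=0; 18 even; l₃=8∈[6,10].
(2·2+1)(2·8+1)(2·8+1) = 1445
Δ: 2! 2! 14! / 19! → 1/348840
sum: t=0:+1/116121600 t=1:−1/25401600 t=2:+1/116121600 = -1/45158400
3j²(2 8 8; 0 0 0) = Δ·Π!·Σ² = 24/1615  (sign -1)
sum: t=2:+1/3832012800 = 1/3832012800
3j²(2 8 8; -2 6 -4) = Δ·Π!·Σ² = 91/9690  (sign +1)
combine: 4πI² = 1445·24/1615·91/9690 = 364/1805
take √, sign -1: I = -0.12667974

-0.126680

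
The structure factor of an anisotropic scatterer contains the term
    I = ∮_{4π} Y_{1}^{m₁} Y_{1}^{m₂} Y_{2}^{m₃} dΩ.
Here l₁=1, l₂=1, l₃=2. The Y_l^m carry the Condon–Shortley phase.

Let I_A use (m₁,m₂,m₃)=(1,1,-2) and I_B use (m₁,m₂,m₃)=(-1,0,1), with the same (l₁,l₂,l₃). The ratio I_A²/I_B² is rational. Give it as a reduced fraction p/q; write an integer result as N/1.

Same 1,1,2: normalisation and zero-m 3j drop out of the ratio.
A: Δ: 0! 2! 2! / 5! → 1/30; sum: t=0:+1/4 = 1/4; 3j²(1 1 2; 1 1 -2) = Δ·Π!·Σ² = 1/5  (sign +1)
B: Δ: 0! 2! 2! / 5! → 1/30; sum: t=0:+1/2 = 1/2; 3j²(1 1 2; -1 0 1) = Δ·Π!·Σ² = 1/10  (sign -1)
I_A²/I_B² = (1/5)/(1/10) = 2/1

2/1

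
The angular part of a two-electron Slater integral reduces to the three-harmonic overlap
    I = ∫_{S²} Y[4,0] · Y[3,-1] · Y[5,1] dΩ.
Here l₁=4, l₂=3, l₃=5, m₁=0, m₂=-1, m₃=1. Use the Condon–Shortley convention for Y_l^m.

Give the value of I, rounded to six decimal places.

-0.086020

Checks pass: Σm=0; 12 even; l₃=5∈[1,7].
(2·4+1)(2·3+1)(2·5+1) = 693
Δ: 2! 6! 4! / 13! → 1/180180
sum: t=0:+1/576 t=1:−1/144 t=2:+1/576 = -1/288
3j²(4 3 5; 0 0 0) = Δ·Π!·Σ² = 20/1001  (sign +1)
sum: t=0:+1/384 t=1:−1/216 t=2:+1/2304 = -11/6912
3j²(4 3 5; 0 -1 1) = Δ·Π!·Σ² = 11/1638  (sign -1)
combine: 4πI² = 693·20/1001·11/1638 = 110/1183
take √, sign -1: I = -0.08601992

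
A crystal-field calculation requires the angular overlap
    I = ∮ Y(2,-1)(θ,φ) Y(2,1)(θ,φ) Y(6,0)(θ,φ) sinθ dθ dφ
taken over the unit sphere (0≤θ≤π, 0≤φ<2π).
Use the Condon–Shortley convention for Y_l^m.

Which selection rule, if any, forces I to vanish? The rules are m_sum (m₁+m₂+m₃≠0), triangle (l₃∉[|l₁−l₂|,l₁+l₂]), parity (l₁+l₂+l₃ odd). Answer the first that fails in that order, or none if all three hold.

m₁+m₂+m₃ = -1 + 1 + 0 = 0  ✓
triangle: |2−2|=0 ≤ l₃=6 ≤ 2+2=4  ✗
parity: l₁+l₂+l₃ = 10 is even

triangle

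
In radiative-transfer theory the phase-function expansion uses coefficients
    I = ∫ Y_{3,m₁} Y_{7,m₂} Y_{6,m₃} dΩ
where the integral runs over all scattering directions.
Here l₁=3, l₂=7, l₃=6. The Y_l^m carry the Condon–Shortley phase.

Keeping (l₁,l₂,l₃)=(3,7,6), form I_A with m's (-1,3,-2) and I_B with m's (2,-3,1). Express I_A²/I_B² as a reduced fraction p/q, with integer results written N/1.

1024/25

l's match ⇒ only the (l;m) 3-j factors differ between A and B.
A: triangle coeff Δ(3,7,6) = 1/2042040; Σ_t [2,4]: t=2:+1/645120 t=3:−1/181440 t=4:+1/829440 = -1/362880; (3j)²=256/17017 [(3 7 6; -1 3 -2)], sign=-1
B: triangle coeff Δ(3,7,6) = 1/2042040; Σ_t [0,1]: t=0:+1/414720 t=1:−1/362880 = -1/2903040; (3j)²=25/68068 [(3 7 6; 2 -3 1)], sign=+1
I_A²/I_B² = (256/17017)/(25/68068) = 1024/25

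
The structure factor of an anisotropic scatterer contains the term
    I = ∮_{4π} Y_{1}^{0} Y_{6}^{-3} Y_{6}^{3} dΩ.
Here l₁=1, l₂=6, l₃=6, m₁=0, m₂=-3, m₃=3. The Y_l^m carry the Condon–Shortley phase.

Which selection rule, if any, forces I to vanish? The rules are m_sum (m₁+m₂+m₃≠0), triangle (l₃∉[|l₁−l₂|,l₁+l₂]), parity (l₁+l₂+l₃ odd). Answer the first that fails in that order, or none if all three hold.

azimuthal sum: 0 − 3 + 3 = 0  ✓
5 ≤ 6 ≤ 7 (triangle on l)  ✓
L = 1 + 6 + 6 = 13 (odd)  ✗

parity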